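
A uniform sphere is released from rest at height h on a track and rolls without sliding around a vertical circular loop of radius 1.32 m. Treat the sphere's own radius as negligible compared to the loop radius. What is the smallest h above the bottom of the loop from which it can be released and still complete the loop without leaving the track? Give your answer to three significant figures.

For this body I = (2/5)MR², i.e. k = I/(MR²) = 0.4.
At the top, contact is just lost when gravity alone supplies the centripetal force: Mg = Mv_top²/r, i.e. v_top² = gr.
With ω = v/R, the kinetic energy at speed v is ½(1+k)Mv² = (7/10)Mv².
Energy conservation from release (height h) to the top (height 2r): Mgh = Mg(2r) + (7/10)M·gr.
Thus h_min = 2r + (1+k)r/2 = r(2 + 1.4/2) = 1.32 × 2.7 ≈ 3.56 m.

h_min ≈ 3.56 m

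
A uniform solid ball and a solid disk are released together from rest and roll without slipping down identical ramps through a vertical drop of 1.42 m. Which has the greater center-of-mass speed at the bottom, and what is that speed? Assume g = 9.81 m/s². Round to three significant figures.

For rolling without slipping, Mgh = ½(1+k)Mv² where k = I/(MR²), so v = √(2gh/(1+k)).
Uniform solid ball: k = 0.4, giving v = √(2×9.81×1.42/1.4) = 4.461 m/s.
Solid disk: k = 0.5, giving v = √(2×9.81×1.42/1.5) = 4.31 m/s.
The smaller k wins: the uniform solid ball, at ≈ 4.46 m/s.

the uniform solid ball, at v ≈ 4.46 m/s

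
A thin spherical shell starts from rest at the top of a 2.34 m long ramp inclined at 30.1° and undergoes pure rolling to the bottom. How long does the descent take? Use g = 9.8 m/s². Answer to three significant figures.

t ≈ 1.26 s

With I = (2/3)MR², the ratio k = I/(MR²) is 2/3.
Along the incline Mg sinθ − f = Ma, and torque about the center fR = Iα = kMR²(a/R) gives f = kMa.
Hence a = g sinθ/(1+k) = 9.8×sin30.1°/1.667 = 2.949 m/s².
With constant a from rest, t = √(2L/a) = √(2·2.34/2.949) ≈ 1.26 s.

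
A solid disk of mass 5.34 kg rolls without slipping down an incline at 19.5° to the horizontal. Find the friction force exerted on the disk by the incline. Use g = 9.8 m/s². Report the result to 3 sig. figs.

f ≈ 5.82 N

For this body I = (1/2)MR², i.e. k = I/(MR²) = 0.5.
Translational: Mg sinθ − f = Ma. Rotational about the CM: fR = Iα = kMRa, so f = kMa.
Combining, a = g sinθ/(1+k) and f = kMa = kMg sinθ/(1+k).
f = 0.5 × 5.34 × 9.8 × sin19.5° / 1.5 ≈ 5.82 N.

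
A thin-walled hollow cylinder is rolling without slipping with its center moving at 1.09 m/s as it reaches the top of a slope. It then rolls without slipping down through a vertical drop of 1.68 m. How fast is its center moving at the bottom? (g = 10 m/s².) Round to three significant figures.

The moment of inertia is MR², giving k ≡ I/(MR²) = 1.
Rolling without slipping gives ω = v/R, so the total kinetic energy is ½Mv² + ½Iω² = ½(1+k)Mv² = Mv².
Energy conservation: Mv₀² + Mgh = Mv², so v² = v₀² + 2gh/(1+k).
v = √(1.09² + 2×10×1.68/2) = √17.99 ≈ 4.24 m/s.

v ≈ 4.24 m/s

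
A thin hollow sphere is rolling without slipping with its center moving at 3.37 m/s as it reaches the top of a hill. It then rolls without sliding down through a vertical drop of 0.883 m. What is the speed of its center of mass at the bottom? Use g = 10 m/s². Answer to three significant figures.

Here I = (2/3)MR², so the shape factor k = I/(MR²) = 2/3.
Rolling without slipping gives ω = v/R, so the total kinetic energy is ½Mv² + ½Iω² = ½(1+k)Mv² = (5/6)Mv².
Energy conservation: (5/6)Mv₀² + Mgh = (5/6)Mv², so v² = v₀² + 2gh/(1+k).
v = √(3.37² + 2×10×0.883/1.667) = √21.95 ≈ 4.69 m/s.

v ≈ 4.69 m/s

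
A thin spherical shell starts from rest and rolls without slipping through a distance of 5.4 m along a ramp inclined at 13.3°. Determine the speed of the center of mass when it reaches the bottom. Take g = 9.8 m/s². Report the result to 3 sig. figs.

The moment of inertia is (2/3)MR², giving k ≡ I/(MR²) = 2/3.
Pure rolling means v = ωR; then KE = ½Mv² + ½I(v/R)² = ½(1+k)Mv² = (5/6)Mv².
The vertical drop is h = L sinθ = 5.4 × sin13.3° = 1.242 m.
Energy conservation: Mgh = (5/6)Mv², so v = √(2gh/(1+k)) = √(2 × 9.8 × 1.242 / 1.667) ≈ 3.82 m/s.

v ≈ 3.82 m/s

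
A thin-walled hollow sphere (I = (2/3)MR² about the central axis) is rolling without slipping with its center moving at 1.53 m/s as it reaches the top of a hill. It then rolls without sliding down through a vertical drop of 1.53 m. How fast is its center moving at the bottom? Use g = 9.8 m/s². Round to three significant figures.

v ≈ 4.51 m/s

The moment of inertia is (2/3)MR², giving k ≡ I/(MR²) = 2/3.
Rolling without slipping gives ω = v/R, so the total kinetic energy is ½Mv² + ½Iω² = ½(1+k)Mv² = (5/6)Mv².
Conserving energy between top and bottom: (5/6)Mv² = (5/6)Mv₀² + Mgh, hence v² = v₀² + 2gh/(1+k).
v = √(1.53² + 2×9.8×1.53/1.667) = √20.33 ≈ 4.51 m/s.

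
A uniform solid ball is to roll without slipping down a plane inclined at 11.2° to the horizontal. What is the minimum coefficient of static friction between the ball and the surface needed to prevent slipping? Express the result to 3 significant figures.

μ_min ≈ 0.0566

With I = (2/5)MR², the ratio k = I/(MR²) is 0.4.
Newton's second law down the slope: Mg sinθ − f = Ma. The torque equation fR = Iα (with α = a/R) gives f = kMa.
These give a = g sinθ/(1+k) and the required friction f = kMg sinθ/(1+k).
With N = Mg cosθ, the no-slip condition f ≤ μN gives μ_min = f/N = k tanθ/(1+k).
μ_min = 0.4 × tan11.2° / 1.4 ≈ 0.0566.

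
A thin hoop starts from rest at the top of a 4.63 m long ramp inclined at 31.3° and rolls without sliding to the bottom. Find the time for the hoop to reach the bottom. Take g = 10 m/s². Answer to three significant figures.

Here I = MR², so the shape factor k = I/(MR²) = 1.
Newton's second law down the slope: Mg sinθ − f = Ma. The torque equation fR = Iα (with α = a/R) gives f = kMa.
Hence a = g sinθ/(1+k) = 10×sin31.3°/2 = 2.598 m/s².
With constant a from rest, t = √(2L/a) = √(2·4.63/2.598) ≈ 1.89 s.

t ≈ 1.89 s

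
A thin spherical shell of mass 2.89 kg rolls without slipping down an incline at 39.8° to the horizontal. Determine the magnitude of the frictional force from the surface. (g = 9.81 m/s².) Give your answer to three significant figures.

The moment of inertia is (2/3)MR², giving k ≡ I/(MR²) = 2/3.
Along the incline Mg sinθ − f = Ma, and torque about the center fR = Iα = kMR²(a/R) gives f = kMa.
Combining, a = g sinθ/(1+k) and f = kMa = kMg sinθ/(1+k).
f = (2/3) × 2.89 × 9.81 × sin39.8° / 1.667 ≈ 7.26 N.

f ≈ 7.26 N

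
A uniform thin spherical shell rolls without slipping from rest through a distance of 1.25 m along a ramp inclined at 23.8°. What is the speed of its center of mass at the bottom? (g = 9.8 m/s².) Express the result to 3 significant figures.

With I = (2/3)MR², the ratio k = I/(MR²) is 2/3.
Pure rolling means v = ωR; then KE = ½Mv² + ½I(v/R)² = ½(1+k)Mv² = (5/6)Mv².
The vertical drop is h = L sinθ = 1.25 × sin23.8° = 0.5044 m.
Setting Mgh = (5/6)Mv² gives v = √(2gh/(1+k)) = √(2·9.8·0.5044/1.667) ≈ 2.44 m/s.

v ≈ 2.44 m/s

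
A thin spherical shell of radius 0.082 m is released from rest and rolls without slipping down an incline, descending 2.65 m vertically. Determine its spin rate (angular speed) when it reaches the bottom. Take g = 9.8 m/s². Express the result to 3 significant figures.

ω ≈ 68.1 rad/s

With I = (2/3)MR², the ratio k = I/(MR²) is 2/3.
Rolling without slipping gives ω = v/R, so the total kinetic energy is ½Mv² + ½Iω² = ½(1+k)Mv² = (5/6)Mv².
Energy conservation Mgh = ½(1+k)Mv² gives v = √(2gh/(1+k)) = √(2 × 9.8 × 2.65 / 1.667) = 5.582 m/s.
The angular speed follows from ω = v/R = 5.582/0.082 ≈ 68.1 rad/s.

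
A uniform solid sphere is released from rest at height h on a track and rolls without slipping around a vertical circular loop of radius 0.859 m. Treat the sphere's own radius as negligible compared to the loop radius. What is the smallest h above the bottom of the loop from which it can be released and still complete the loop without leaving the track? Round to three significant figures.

With I = (2/5)MR², the ratio k = I/(MR²) is 0.4.
At the top, contact is just lost when gravity alone supplies the centripetal force: Mg = Mv_top²/r, i.e. v_top² = gr.
With ω = v/R, the kinetic energy at speed v is ½(1+k)Mv² = (7/10)Mv².
Energy conservation from release (height h) to the top (height 2r): Mgh = Mg(2r) + (7/10)M·gr.
Thus h_min = 2r + (1+k)r/2 = r(2 + 1.4/2) = 0.859 × 2.7 ≈ 2.32 m.

h_min ≈ 2.32 m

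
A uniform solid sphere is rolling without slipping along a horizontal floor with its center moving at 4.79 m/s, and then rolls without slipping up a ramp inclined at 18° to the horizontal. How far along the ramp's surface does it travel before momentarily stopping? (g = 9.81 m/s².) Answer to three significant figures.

d ≈ 5.30 m

Here I = (2/5)MR², so the shape factor k = I/(MR²) = 0.4.
The rolling condition ω = v/R makes the rotational term ½I(v/R)² = ½kMv², so KE_total = ½(1+k)Mv² = (7/10)Mv².
Setting this equal to Mgh gives the vertical rise h = (1+k)v₀²/(2g) = 1.4×4.79²/(2×9.81) = 1.637 m.
Along the incline, d = h/sinθ = 1.637/sin18° ≈ 5.30 m.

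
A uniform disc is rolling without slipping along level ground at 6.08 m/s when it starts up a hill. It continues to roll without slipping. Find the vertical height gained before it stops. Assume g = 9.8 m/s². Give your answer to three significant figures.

h ≈ 2.83 m

The moment of inertia is (1/2)MR², giving k ≡ I/(MR²) = 0.5.
Rolling without slipping gives ω = v/R, so the total kinetic energy is ½Mv² + ½Iω² = ½(1+k)Mv² = (3/4)Mv².
All of this converts to potential energy at the highest point: (3/4)Mv₀² = Mgh.
Thus h = (1+k)v₀²/(2g) = 1.5 × 6.08² / (2 × 9.8) ≈ 2.83 m.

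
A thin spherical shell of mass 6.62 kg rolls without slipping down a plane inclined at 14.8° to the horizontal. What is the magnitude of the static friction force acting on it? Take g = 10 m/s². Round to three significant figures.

For this body I = (2/3)MR², i.e. k = I/(MR²) = 2/3.
Along the incline Mg sinθ − f = Ma, and torque about the center fR = Iα = kMR²(a/R) gives f = kMa.
Combining, a = g sinθ/(1+k) and f = kMa = kMg sinθ/(1+k).
f = (2/3) × 6.62 × 10 × sin14.8° / 1.667 ≈ 6.76 N.

f ≈ 6.76 N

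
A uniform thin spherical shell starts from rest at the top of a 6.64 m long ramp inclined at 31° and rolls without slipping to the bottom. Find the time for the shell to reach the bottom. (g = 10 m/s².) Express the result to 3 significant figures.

t ≈ 2.07 s

With I = (2/3)MR², the ratio k = I/(MR²) is 2/3.
Along the incline Mg sinθ − f = Ma, and torque about the center fR = Iα = kMR²(a/R) gives f = kMa.
Hence a = g sinθ/(1+k) = 10×sin31°/1.667 = 3.09 m/s².
With constant a from rest, t = √(2L/a) = √(2·6.64/3.09) ≈ 2.07 s.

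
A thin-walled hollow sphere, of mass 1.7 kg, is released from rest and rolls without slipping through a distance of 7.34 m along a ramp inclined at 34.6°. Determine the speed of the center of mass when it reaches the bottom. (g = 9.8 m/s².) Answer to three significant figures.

v ≈ 7.00 m/s

With I = (2/3)MR², the ratio k = I/(MR²) is 2/3.
The rolling condition ω = v/R makes the rotational term ½I(v/R)² = ½kMv², so KE_total = ½(1+k)Mv² = (5/6)Mv².
The vertical drop is h = L sinθ = 7.34 × sin34.6° = 4.168 m.
Energy conservation: Mgh = (5/6)Mv², so v = √(2gh/(1+k)) = √(2 × 9.8 × 4.168 / 1.667) ≈ 7.00 m/s.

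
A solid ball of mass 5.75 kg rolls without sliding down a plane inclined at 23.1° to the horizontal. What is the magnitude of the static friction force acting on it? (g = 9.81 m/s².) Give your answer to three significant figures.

Here I = (2/5)MR², so the shape factor k = I/(MR²) = 0.4.
Translational: Mg sinθ − f = Ma. Rotational about the CM: fR = Iα = kMRa, so f = kMa.
Combining, a = g sinθ/(1+k) and f = kMa = kMg sinθ/(1+k).
f = 0.4 × 5.75 × 9.81 × sin23.1° / 1.4 ≈ 6.32 N.

f ≈ 6.32 N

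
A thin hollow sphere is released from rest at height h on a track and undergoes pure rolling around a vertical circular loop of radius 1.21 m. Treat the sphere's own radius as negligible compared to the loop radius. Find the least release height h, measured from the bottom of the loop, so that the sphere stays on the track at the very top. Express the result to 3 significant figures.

The moment of inertia is (2/3)MR², giving k ≡ I/(MR²) = 2/3.
At the top of the loop, the minimum-contact condition is Mg = Mv_top²/r, so v_top² = gr.
With ω = v/R, the kinetic energy at speed v is ½(1+k)Mv² = (5/6)Mv².
Energy conservation from release (height h) to the top (height 2r): Mgh = Mg(2r) + (5/6)M·gr.
Thus h_min = 2r + (1+k)r/2 = r(2 + 1.667/2) = 1.21 × 2.833 ≈ 3.43 m.

h_min ≈ 3.43 m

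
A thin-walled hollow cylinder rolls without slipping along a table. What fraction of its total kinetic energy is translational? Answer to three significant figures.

The moment of inertia is MR², giving k ≡ I/(MR²) = 1.
With ω = v/R, KE_trans = ½Mv² and KE_rot = ½Iω² = ½kMv², so KE_total = ½(1+k)Mv².
The translational fraction is therefore 1/(1+k) = 1/2 ≈ 0.500.

fraction ≈ 0.500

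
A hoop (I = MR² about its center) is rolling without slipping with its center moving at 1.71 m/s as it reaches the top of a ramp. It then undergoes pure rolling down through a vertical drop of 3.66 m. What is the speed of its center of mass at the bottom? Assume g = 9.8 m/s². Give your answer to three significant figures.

With I = MR², the ratio k = I/(MR²) is 1.
Pure rolling means v = ωR; then KE = ½Mv² + ½I(v/R)² = ½(1+k)Mv² = Mv².
Conserving energy between top and bottom: Mv² = Mv₀² + Mgh, hence v² = v₀² + 2gh/(1+k).
v = √(1.71² + 2×9.8×3.66/2) = √38.79 ≈ 6.23 m/s.

v ≈ 6.23 m/s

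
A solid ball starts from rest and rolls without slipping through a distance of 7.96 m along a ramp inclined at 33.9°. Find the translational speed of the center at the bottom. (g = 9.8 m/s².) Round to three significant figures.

v ≈ 7.88 m/s

With I = (2/5)MR², the ratio k = I/(MR²) is 0.4.
The rolling condition ω = v/R makes the rotational term ½I(v/R)² = ½kMv², so KE_total = ½(1+k)Mv² = (7/10)Mv².
The vertical drop is h = L sinθ = 7.96 × sin33.9° = 4.44 m.
Energy conservation: Mgh = (7/10)Mv², so v = √(2gh/(1+k)) = √(2 × 9.8 × 4.44 / 1.4) ≈ 7.88 m/s.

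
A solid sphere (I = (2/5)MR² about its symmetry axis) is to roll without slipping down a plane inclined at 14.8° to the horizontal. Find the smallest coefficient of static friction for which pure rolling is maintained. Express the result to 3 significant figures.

With I = (2/5)MR², the ratio k = I/(MR²) is 0.4.
Newton's second law down the slope: Mg sinθ − f = Ma. The torque equation fR = Iα (with α = a/R) gives f = kMa.
These give a = g sinθ/(1+k) and the required friction f = kMg sinθ/(1+k).
With N = Mg cosθ, the no-slip condition f ≤ μN gives μ_min = f/N = k tanθ/(1+k).
μ_min = 0.4 × tan14.8° / 1.4 ≈ 0.0755.

μ_min ≈ 0.0755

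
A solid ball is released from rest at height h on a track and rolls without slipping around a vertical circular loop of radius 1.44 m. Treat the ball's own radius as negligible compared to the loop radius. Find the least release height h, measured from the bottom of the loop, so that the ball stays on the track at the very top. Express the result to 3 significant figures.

h_min ≈ 3.89 m

With I = (2/5)MR², the ratio k = I/(MR²) is 0.4.
At the top, contact is just lost when gravity alone supplies the centripetal force: Mg = Mv_top²/r, i.e. v_top² = gr.
With ω = v/R, the kinetic energy at speed v is ½(1+k)Mv² = (7/10)Mv².
Energy conservation from release (height h) to the top (height 2r): Mgh = Mg(2r) + (7/10)M·gr.
Thus h_min = 2r + (1+k)r/2 = r(2 + 1.4/2) = 1.44 × 2.7 ≈ 3.89 m.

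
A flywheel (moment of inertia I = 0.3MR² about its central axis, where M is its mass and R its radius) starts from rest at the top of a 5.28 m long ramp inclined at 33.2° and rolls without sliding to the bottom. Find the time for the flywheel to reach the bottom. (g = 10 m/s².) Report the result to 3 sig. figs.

Here I = 0.3MR², so the shape factor k = I/(MR²) = 0.3.
Newton's second law down the slope: Mg sinθ − f = Ma. The torque equation fR = Iα (with α = a/R) gives f = kMa.
Hence a = g sinθ/(1+k) = 10×sin33.2°/1.3 = 4.212 m/s².
With constant a from rest, t = √(2L/a) = √(2·5.28/4.212) ≈ 1.58 s.

t ≈ 1.58 s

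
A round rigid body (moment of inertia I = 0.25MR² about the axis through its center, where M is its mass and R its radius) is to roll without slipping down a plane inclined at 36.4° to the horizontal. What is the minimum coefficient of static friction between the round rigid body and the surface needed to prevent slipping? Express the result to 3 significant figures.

μ_min ≈ 0.147

For this body I = 0.25MR², i.e. k = I/(MR²) = 0.25.
Translational: Mg sinθ − f = Ma. Rotational about the CM: fR = Iα = kMRa, so f = kMa.
These give a = g sinθ/(1+k) and the required friction f = kMg sinθ/(1+k).
The normal force is N = Mg cosθ, so μ_min = f/N = k tanθ/(1+k).
μ_min = 0.25 × tan36.4° / 1.25 ≈ 0.147.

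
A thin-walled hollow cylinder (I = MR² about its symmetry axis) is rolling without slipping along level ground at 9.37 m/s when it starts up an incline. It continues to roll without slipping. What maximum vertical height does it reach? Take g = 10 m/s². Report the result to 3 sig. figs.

The moment of inertia is MR², giving k ≡ I/(MR²) = 1.
Pure rolling means v = ωR; then KE = ½Mv² + ½I(v/R)² = ½(1+k)Mv² = Mv².
At the top the kinetic energy is zero, so Mv₀² = Mgh.
Thus h = (1+k)v₀²/(2g) = 2 × 9.37² / (2 × 10) ≈ 8.78 m.

h ≈ 8.78 m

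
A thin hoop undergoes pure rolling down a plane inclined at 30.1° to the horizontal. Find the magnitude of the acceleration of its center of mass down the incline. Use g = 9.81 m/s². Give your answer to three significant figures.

a ≈ 2.46 m/s²

For this body I = MR², i.e. k = I/(MR²) = 1.
Translational: Mg sinθ − f = Ma. Rotational about the CM: fR = Iα = kMRa, so f = kMa.
Eliminating f: Mg sinθ = (1+k)Ma, so a = g sinθ/(1+k) = 9.81 × sin30.1° / 2 ≈ 2.46 m/s².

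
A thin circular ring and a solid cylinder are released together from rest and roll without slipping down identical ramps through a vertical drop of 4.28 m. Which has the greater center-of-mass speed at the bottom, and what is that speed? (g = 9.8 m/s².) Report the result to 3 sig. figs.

For rolling without slipping, Mgh = ½(1+k)Mv² where k = I/(MR²), so v = √(2gh/(1+k)).
Thin circular ring: k = 1, giving v = √(2×9.8×4.28/2) = 6.476 m/s.
Solid cylinder: k = 0.5, giving v = √(2×9.8×4.28/1.5) = 7.478 m/s.
The smaller k wins: the solid cylinder, at ≈ 7.48 m/s.

the solid cylinder, at v ≈ 7.48 m/s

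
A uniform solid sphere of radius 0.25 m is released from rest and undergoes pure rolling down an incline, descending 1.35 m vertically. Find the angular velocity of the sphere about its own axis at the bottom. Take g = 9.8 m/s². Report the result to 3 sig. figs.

ω ≈ 17.4 rad/s

With I = (2/5)MR², the ratio k = I/(MR²) is 0.4.
Since it rolls without slipping, ω = v/R and KE = ½Mv² + ½Iω² = ½(1+k)Mv² = (7/10)Mv².
Energy conservation Mgh = ½(1+k)Mv² gives v = √(2gh/(1+k)) = √(2 × 9.8 × 1.35 / 1.4) = 4.347 m/s.
Then ω = v/R = 4.347 / 0.25 ≈ 17.4 rad/s.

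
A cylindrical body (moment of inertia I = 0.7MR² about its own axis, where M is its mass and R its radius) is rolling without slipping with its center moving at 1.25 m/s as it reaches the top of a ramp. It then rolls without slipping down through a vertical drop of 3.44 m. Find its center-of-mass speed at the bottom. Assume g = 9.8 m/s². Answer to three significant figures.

v ≈ 6.42 m/s

The moment of inertia is 0.7MR², giving k ≡ I/(MR²) = 0.7.
Rolling without slipping gives ω = v/R, so the total kinetic energy is ½Mv² + ½Iω² = ½(1+k)Mv² = (17/20)Mv².
Energy conservation: (17/20)Mv₀² + Mgh = (17/20)Mv², so v² = v₀² + 2gh/(1+k).
v = √(1.25² + 2×9.8×3.44/1.7) = √41.22 ≈ 6.42 m/s.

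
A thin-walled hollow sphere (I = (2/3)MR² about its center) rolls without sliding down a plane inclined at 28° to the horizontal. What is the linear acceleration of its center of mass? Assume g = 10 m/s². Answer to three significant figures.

Here I = (2/3)MR², so the shape factor k = I/(MR²) = 2/3.
Along the incline Mg sinθ − f = Ma, and torque about the center fR = Iα = kMR²(a/R) gives f = kMa.
Eliminating f: Mg sinθ = (1+k)Ma, so a = g sinθ/(1+k) = 10 × sin28° / 1.667 ≈ 2.82 m/s².

a ≈ 2.82 m/s²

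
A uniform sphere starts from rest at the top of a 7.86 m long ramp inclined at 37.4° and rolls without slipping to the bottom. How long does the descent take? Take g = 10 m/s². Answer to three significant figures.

t ≈ 1.90 s

For this body I = (2/5)MR², i.e. k = I/(MR²) = 0.4.
Translational: Mg sinθ − f = Ma. Rotational about the CM: fR = Iα = kMRa, so f = kMa.
Hence a = g sinθ/(1+k) = 10×sin37.4°/1.4 = 4.338 m/s².
With constant a from rest, t = √(2L/a) = √(2·7.86/4.338) ≈ 1.90 s.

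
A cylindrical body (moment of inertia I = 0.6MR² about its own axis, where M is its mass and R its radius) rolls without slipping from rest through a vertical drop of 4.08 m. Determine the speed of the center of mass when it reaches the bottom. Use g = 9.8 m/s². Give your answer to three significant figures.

Here I = 0.6MR², so the shape factor k = I/(MR²) = 0.6.
Rolling without slipping gives ω = v/R, so the total kinetic energy is ½Mv² + ½Iω² = ½(1+k)Mv² = (4/5)Mv².
Setting Mgh = (4/5)Mv² gives v = √(2gh/(1+k)) = √(2·9.8·4.08/1.6) ≈ 7.07 m/s.

v ≈ 7.07 m/s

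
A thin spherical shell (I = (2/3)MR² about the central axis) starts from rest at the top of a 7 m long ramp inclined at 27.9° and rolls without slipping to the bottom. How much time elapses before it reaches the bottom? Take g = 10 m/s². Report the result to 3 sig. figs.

With I = (2/3)MR², the ratio k = I/(MR²) is 2/3.
Translational: Mg sinθ − f = Ma. Rotational about the CM: fR = Iα = kMRa, so f = kMa.
Hence a = g sinθ/(1+k) = 10×sin27.9°/1.667 = 2.808 m/s².
With constant a from rest, t = √(2L/a) = √(2·7/2.808) ≈ 2.23 s.

t ≈ 2.23 s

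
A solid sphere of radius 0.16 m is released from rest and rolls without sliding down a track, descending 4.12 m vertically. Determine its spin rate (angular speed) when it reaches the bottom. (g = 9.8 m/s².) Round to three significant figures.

With I = (2/5)MR², the ratio k = I/(MR²) is 0.4.
The rolling condition ω = v/R makes the rotational term ½I(v/R)² = ½kMv², so KE_total = ½(1+k)Mv² = (7/10)Mv².
Energy conservation Mgh = ½(1+k)Mv² gives v = √(2gh/(1+k)) = √(2 × 9.8 × 4.12 / 1.4) = 7.595 m/s.
Then ω = v/R = 7.595 / 0.16 ≈ 47.5 rad/s.

ω ≈ 47.5 rad/s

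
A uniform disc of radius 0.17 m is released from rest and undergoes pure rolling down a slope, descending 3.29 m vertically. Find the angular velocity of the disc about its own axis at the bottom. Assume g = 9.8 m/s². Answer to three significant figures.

ω ≈ 38.6 rad/s

The moment of inertia is (1/2)MR², giving k ≡ I/(MR²) = 0.5.
Rolling without slipping gives ω = v/R, so the total kinetic energy is ½Mv² + ½Iω² = ½(1+k)Mv² = (3/4)Mv².
Energy conservation Mgh = ½(1+k)Mv² gives v = √(2gh/(1+k)) = √(2 × 9.8 × 3.29 / 1.5) = 6.557 m/s.
Then ω = v/R = 6.557 / 0.17 ≈ 38.6 rad/s.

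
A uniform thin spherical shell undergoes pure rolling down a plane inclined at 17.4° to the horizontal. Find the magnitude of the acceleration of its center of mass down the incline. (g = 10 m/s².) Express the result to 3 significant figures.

a ≈ 1.79 m/s²

For this body I = (2/3)MR², i.e. k = I/(MR²) = 2/3.
Along the incline Mg sinθ − f = Ma, and torque about the center fR = Iα = kMR²(a/R) gives f = kMa.
Eliminating f: Mg sinθ = (1+k)Ma, so a = g sinθ/(1+k) = 10 × sin17.4° / 1.667 ≈ 1.79 m/s².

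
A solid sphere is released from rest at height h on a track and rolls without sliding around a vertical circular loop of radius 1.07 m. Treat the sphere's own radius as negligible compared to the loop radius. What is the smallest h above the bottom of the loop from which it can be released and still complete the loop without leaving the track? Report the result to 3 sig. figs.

h_min ≈ 2.89 m

Here I = (2/5)MR², so the shape factor k = I/(MR²) = 0.4.
At the top of the loop, the minimum-contact condition is Mg = Mv_top²/r, so v_top² = gr.
With ω = v/R, the kinetic energy at speed v is ½(1+k)Mv² = (7/10)Mv².
Energy conservation from release (height h) to the top (height 2r): Mgh = Mg(2r) + (7/10)M·gr.
Thus h_min = 2r + (1+k)r/2 = r(2 + 1.4/2) = 1.07 × 2.7 ≈ 2.89 m.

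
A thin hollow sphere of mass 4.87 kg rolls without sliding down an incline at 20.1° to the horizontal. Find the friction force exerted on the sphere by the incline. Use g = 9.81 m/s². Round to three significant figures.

The moment of inertia is (2/3)MR², giving k ≡ I/(MR²) = 2/3.
Translational: Mg sinθ − f = Ma. Rotational about the CM: fR = Iα = kMRa, so f = kMa.
Combining, a = g sinθ/(1+k) and f = kMa = kMg sinθ/(1+k).
f = (2/3) × 4.87 × 9.81 × sin20.1° / 1.667 ≈ 6.57 N.

f ≈ 6.57 N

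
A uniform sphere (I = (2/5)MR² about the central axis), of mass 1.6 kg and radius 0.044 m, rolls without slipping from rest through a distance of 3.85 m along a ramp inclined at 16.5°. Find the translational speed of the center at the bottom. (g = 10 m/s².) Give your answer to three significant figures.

v ≈ 3.95 m/s

For this body I = (2/5)MR², i.e. k = I/(MR²) = 0.4.
Since it rolls without slipping, ω = v/R and KE = ½Mv² + ½Iω² = ½(1+k)Mv² = (7/10)Mv².
The vertical drop is h = L sinθ = 3.85 × sin16.5° = 1.093 m.
Setting Mgh = (7/10)Mv² gives v = √(2gh/(1+k)) = √(2·10·1.093/1.4) ≈ 3.95 m/s.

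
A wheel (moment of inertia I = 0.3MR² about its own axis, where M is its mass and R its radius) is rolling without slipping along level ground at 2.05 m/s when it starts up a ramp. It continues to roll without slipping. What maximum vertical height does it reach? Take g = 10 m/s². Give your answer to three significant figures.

h ≈ 0.273 m

Here I = 0.3MR², so the shape factor k = I/(MR²) = 0.3.
Rolling without slipping gives ω = v/R, so the total kinetic energy is ½Mv² + ½Iω² = ½(1+k)Mv² = (13/20)Mv².
At the top the kinetic energy is zero, so (13/20)Mv₀² = Mgh.
Thus h = (1+k)v₀²/(2g) = 1.3 × 2.05² / (2 × 10) ≈ 0.273 m.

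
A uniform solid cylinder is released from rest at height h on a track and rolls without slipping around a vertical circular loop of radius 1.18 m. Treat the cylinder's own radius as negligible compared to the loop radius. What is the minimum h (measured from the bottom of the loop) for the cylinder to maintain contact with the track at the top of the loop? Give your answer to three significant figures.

h_min ≈ 3.25 m

Here I = (1/2)MR², so the shape factor k = I/(MR²) = 0.5.
At the top of the loop, the minimum-contact condition is Mg = Mv_top²/r, so v_top² = gr.
With ω = v/R, the kinetic energy at speed v is ½(1+k)Mv² = (3/4)Mv².
Energy conservation from release (height h) to the top (height 2r): Mgh = Mg(2r) + (3/4)M·gr.
Thus h_min = 2r + (1+k)r/2 = r(2 + 1.5/2) = 1.18 × 2.75 ≈ 3.25 m.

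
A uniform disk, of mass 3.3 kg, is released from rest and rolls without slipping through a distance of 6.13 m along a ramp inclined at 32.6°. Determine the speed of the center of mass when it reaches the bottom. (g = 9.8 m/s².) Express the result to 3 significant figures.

Here I = (1/2)MR², so the shape factor k = I/(MR²) = 0.5.
Since it rolls without slipping, ω = v/R and KE = ½Mv² + ½Iω² = ½(1+k)Mv² = (3/4)Mv².
The vertical drop is h = L sinθ = 6.13 × sin32.6° = 3.303 m.
Setting Mgh = (3/4)Mv² gives v = √(2gh/(1+k)) = √(2·9.8·3.303/1.5) ≈ 6.57 m/s.

v ≈ 6.57 m/s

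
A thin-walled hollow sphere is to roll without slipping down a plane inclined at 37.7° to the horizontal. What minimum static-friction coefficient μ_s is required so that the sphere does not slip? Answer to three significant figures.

μ_min ≈ 0.309

With I = (2/3)MR², the ratio k = I/(MR²) is 2/3.
Translational: Mg sinθ − f = Ma. Rotational about the CM: fR = Iα = kMRa, so f = kMa.
These give a = g sinθ/(1+k) and the required friction f = kMg sinθ/(1+k).
The normal force is N = Mg cosθ, so μ_min = f/N = k tanθ/(1+k).
μ_min = (2/3) × tan37.7° / 1.667 ≈ 0.309.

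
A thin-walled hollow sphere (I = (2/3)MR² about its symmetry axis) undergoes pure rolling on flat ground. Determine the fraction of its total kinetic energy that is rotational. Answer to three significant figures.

For this body I = (2/3)MR², i.e. k = I/(MR²) = 2/3.
Since ω = v/R, the translational part is ½Mv² and the rotational part is ½I(v/R)² = ½kMv²; the total is ½(1+k)Mv².
The rotational fraction is therefore k/(1+k) = (2/3)/1.667 ≈ 0.400.

fraction ≈ 0.400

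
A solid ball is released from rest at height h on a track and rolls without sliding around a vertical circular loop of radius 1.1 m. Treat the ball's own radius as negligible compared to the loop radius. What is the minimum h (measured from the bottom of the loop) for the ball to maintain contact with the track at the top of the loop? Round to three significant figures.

h_min ≈ 2.97 m

The moment of inertia is (2/5)MR², giving k ≡ I/(MR²) = 0.4.
At the top of the loop, the minimum-contact condition is Mg = Mv_top²/r, so v_top² = gr.
With ω = v/R, the kinetic energy at speed v is ½(1+k)Mv² = (7/10)Mv².
Energy conservation from release (height h) to the top (height 2r): Mgh = Mg(2r) + (7/10)M·gr.
Thus h_min = 2r + (1+k)r/2 = r(2 + 1.4/2) = 1.1 × 2.7 ≈ 2.97 m.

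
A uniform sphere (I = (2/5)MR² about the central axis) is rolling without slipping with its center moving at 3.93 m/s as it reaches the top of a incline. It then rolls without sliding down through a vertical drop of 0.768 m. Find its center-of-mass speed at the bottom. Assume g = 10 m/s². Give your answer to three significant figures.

v ≈ 5.14 m/s

For this body I = (2/5)MR², i.e. k = I/(MR²) = 0.4.
Since it rolls without slipping, ω = v/R and KE = ½Mv² + ½Iω² = ½(1+k)Mv² = (7/10)Mv².
Conserving energy between top and bottom: (7/10)Mv² = (7/10)Mv₀² + Mgh, hence v² = v₀² + 2gh/(1+k).
v = √(3.93² + 2×10×0.768/1.4) = √26.42 ≈ 5.14 m/s.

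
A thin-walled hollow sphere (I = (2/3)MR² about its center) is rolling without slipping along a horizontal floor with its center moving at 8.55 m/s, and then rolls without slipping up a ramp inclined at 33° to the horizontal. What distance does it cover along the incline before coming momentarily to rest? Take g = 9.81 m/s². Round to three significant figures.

For this body I = (2/3)MR², i.e. k = I/(MR²) = 2/3.
Pure rolling means v = ωR; then KE = ½Mv² + ½I(v/R)² = ½(1+k)Mv² = (5/6)Mv².
Setting this equal to Mgh gives the vertical rise h = (1+k)v₀²/(2g) = 1.667×8.55²/(2×9.81) = 6.21 m.
Along the incline, d = h/sinθ = 6.21/sin33° ≈ 11.4 m.

d ≈ 11.4 m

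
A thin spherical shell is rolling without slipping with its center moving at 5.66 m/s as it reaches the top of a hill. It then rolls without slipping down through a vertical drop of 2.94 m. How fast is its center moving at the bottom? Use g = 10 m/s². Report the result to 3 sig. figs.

The moment of inertia is (2/3)MR², giving k ≡ I/(MR²) = 2/3.
The rolling condition ω = v/R makes the rotational term ½I(v/R)² = ½kMv², so KE_total = ½(1+k)Mv² = (5/6)Mv².
Energy conservation: (5/6)Mv₀² + Mgh = (5/6)Mv², so v² = v₀² + 2gh/(1+k).
v = √(5.66² + 2×10×2.94/1.667) = √67.32 ≈ 8.20 m/s.

v ≈ 8.20 m/s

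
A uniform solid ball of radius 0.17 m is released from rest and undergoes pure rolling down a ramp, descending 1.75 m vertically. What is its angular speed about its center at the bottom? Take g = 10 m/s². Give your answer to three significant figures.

For this body I = (2/5)MR², i.e. k = I/(MR²) = 0.4.
Rolling without slipping gives ω = v/R, so the total kinetic energy is ½Mv² + ½Iω² = ½(1+k)Mv² = (7/10)Mv².
Energy conservation Mgh = ½(1+k)Mv² gives v = √(2gh/(1+k)) = √(2 × 10 × 1.75 / 1.4) = 5 m/s.
The angular speed follows from ω = v/R = 5/0.17 ≈ 29.4 rad/s.

ω ≈ 29.4 rad/s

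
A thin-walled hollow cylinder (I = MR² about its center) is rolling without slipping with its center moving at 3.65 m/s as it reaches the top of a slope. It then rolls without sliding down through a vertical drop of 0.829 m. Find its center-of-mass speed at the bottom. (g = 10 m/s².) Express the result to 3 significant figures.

v ≈ 4.65 m/s

Here I = MR², so the shape factor k = I/(MR²) = 1.
The rolling condition ω = v/R makes the rotational term ½I(v/R)² = ½kMv², so KE_total = ½(1+k)Mv² = Mv².
Conserving energy between top and bottom: Mv² = Mv₀² + Mgh, hence v² = v₀² + 2gh/(1+k).
v = √(3.65² + 2×10×0.829/2) = √21.61 ≈ 4.65 m/s.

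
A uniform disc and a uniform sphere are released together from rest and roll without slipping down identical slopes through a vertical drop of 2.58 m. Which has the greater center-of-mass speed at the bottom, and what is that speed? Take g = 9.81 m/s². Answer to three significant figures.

the uniform sphere, at v ≈ 6.01 m/s

For rolling without slipping, Mgh = ½(1+k)Mv² where k = I/(MR²), so v = √(2gh/(1+k)).
Uniform disc: k = 0.5, giving v = √(2×9.81×2.58/1.5) = 5.809 m/s.
Uniform sphere: k = 0.4, giving v = √(2×9.81×2.58/1.4) = 6.013 m/s.
The smaller k wins: the uniform sphere, at ≈ 6.01 m/s.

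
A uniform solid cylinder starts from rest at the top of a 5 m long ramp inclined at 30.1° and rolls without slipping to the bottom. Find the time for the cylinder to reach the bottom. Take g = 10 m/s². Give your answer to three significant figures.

Here I = (1/2)MR², so the shape factor k = I/(MR²) = 0.5.
Translational: Mg sinθ − f = Ma. Rotational about the CM: fR = Iα = kMRa, so f = kMa.
Hence a = g sinθ/(1+k) = 10×sin30.1°/1.5 = 3.343 m/s².
Starting from rest, L = ½at², so t = √(2L/a) = √(2×5/3.343) ≈ 1.73 s.

t ≈ 1.73 s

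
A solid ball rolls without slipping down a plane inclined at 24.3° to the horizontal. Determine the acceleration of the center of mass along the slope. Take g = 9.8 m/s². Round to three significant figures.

With I = (2/5)MR², the ratio k = I/(MR²) is 0.4.
Newton's second law down the slope: Mg sinθ − f = Ma. The torque equation fR = Iα (with α = a/R) gives f = kMa.
Eliminating f: Mg sinθ = (1+k)Ma, so a = g sinθ/(1+k) = 9.8 × sin24.3° / 1.4 ≈ 2.88 m/s².

a ≈ 2.88 m/s²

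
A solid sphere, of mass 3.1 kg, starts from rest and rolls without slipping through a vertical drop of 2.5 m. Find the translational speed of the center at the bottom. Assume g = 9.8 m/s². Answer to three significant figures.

v ≈ 5.92 m/s

Here I = (2/5)MR², so the shape factor k = I/(MR²) = 0.4.
The rolling condition ω = v/R makes the rotational term ½I(v/R)² = ½kMv², so KE_total = ½(1+k)Mv² = (7/10)Mv².
Energy conservation: Mgh = (7/10)Mv², so v = √(2gh/(1+k)) = √(2 × 9.8 × 2.5 / 1.4) ≈ 5.92 m/s.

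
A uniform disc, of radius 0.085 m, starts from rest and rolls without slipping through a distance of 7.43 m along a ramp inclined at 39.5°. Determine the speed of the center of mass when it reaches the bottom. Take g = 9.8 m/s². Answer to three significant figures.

With I = (1/2)MR², the ratio k = I/(MR²) is 0.5.
Since it rolls without slipping, ω = v/R and KE = ½Mv² + ½Iω² = ½(1+k)Mv² = (3/4)Mv².
The vertical drop is h = L sinθ = 7.43 × sin39.5° = 4.726 m.
Energy conservation: Mgh = (3/4)Mv², so v = √(2gh/(1+k)) = √(2 × 9.8 × 4.726 / 1.5) ≈ 7.86 m/s.

v ≈ 7.86 m/s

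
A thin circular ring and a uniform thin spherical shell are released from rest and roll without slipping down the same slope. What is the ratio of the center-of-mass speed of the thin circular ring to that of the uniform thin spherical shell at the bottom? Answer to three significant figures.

v_ratio ≈ 0.913

Each satisfies Mgh = ½(1+k)Mv² with k = I/(MR²), so v ∝ 1/√(1+k).
For the thin circular ring k = 1; for the uniform thin spherical shell k = 2/3.
v₁/v₂ = √((1+k₂)/(1+k₁)) = √(1.667/2) ≈ 0.913.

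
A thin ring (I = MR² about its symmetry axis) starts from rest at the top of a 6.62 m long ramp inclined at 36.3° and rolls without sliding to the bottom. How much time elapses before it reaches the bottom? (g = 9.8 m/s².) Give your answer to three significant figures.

t ≈ 2.14 s

With I = MR², the ratio k = I/(MR²) is 1.
Translational: Mg sinθ − f = Ma. Rotational about the CM: fR = Iα = kMRa, so f = kMa.
Hence a = g sinθ/(1+k) = 9.8×sin36.3°/2 = 2.901 m/s².
With constant a from rest, t = √(2L/a) = √(2·6.62/2.901) ≈ 2.14 s.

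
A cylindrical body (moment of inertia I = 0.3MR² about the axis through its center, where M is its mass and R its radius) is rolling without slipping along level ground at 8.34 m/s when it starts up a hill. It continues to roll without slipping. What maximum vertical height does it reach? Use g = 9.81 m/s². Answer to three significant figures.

The moment of inertia is 0.3MR², giving k ≡ I/(MR²) = 0.3.
The rolling condition ω = v/R makes the rotational term ½I(v/R)² = ½kMv², so KE_total = ½(1+k)Mv² = (13/20)Mv².
At the top the kinetic energy is zero, so (13/20)Mv₀² = Mgh.
Thus h = (1+k)v₀²/(2g) = 1.3 × 8.34² / (2 × 9.81) ≈ 4.61 m.

h ≈ 4.61 m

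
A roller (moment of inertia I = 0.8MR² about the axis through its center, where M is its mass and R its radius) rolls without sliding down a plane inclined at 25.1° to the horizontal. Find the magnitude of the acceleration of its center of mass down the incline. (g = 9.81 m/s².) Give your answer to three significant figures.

For this body I = 0.8MR², i.e. k = I/(MR²) = 0.8.
Translational: Mg sinθ − f = Ma. Rotational about the CM: fR = Iα = kMRa, so f = kMa.
Eliminating f: Mg sinθ = (1+k)Ma, so a = g sinθ/(1+k) = 9.81 × sin25.1° / 1.8 ≈ 2.31 m/s².

a ≈ 2.31 m/s²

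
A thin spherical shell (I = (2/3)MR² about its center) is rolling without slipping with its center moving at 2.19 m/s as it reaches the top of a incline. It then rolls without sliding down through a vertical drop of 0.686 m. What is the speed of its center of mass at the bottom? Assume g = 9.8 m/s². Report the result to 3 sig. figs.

v ≈ 3.59 m/s

Here I = (2/3)MR², so the shape factor k = I/(MR²) = 2/3.
Since it rolls without slipping, ω = v/R and KE = ½Mv² + ½Iω² = ½(1+k)Mv² = (5/6)Mv².
Conserving energy between top and bottom: (5/6)Mv² = (5/6)Mv₀² + Mgh, hence v² = v₀² + 2gh/(1+k).
v = √(2.19² + 2×9.8×0.686/1.667) = √12.86 ≈ 3.59 m/s.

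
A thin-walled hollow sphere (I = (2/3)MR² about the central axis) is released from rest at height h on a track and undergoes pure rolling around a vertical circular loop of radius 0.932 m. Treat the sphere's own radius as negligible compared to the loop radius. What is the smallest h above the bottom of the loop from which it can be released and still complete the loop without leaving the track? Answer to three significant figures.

For this body I = (2/3)MR², i.e. k = I/(MR²) = 2/3.
At the top, contact is just lost when gravity alone supplies the centripetal force: Mg = Mv_top²/r, i.e. v_top² = gr.
With ω = v/R, the kinetic energy at speed v is ½(1+k)Mv² = (5/6)Mv².
Energy conservation from release (height h) to the top (height 2r): Mgh = Mg(2r) + (5/6)M·gr.
Thus h_min = 2r + (1+k)r/2 = r(2 + 1.667/2) = 0.932 × 2.833 ≈ 2.64 m.

h_min ≈ 2.64 m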